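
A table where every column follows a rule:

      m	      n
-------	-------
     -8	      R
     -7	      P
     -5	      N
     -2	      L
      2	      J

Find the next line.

7  H

Column m: differences are 1, 2, 3, … (increasing by 1 each time); -8, -7, -5, -2, 2 → 7.
Column n: R, P, N, L, J → H (letters move back 2 places in the alphabet).
So the next line is 7  H.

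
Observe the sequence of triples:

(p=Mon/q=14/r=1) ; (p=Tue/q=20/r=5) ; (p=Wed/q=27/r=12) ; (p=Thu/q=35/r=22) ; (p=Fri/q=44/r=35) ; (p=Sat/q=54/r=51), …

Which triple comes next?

(p=Sun/q=65/r=70)

P: runs through the weekdays Mon→Sun; Mon, Tue, Wed, Thu, Fri, Sat → Sun.
For the q, differences are 6, 7, 8, … (increasing by 1 each time): 14, 20, 27, 35, 44, 54 → 65.
R: differences are 4, 7, 10, … (increasing by 3 each time), so 1, 5, 12, 22, 35, 51 → 70.
Putting it together: (p=Sun/q=65/r=70).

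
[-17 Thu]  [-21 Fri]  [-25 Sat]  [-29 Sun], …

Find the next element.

[-33 Mon]

First coordinate: -17, -21, -25, -29 → -33 (−4 each step).
Day goes Thu, Fri, Sat, Sun → Mon (runs through the weekdays Mon→Sun).
Combining the parts gives [-33 Mon].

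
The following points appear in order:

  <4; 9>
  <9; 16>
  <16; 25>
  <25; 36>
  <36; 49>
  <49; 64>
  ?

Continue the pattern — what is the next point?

<64; 81>

First component: perfect squares: 2², 3², 4², …; 4, 9, 16, 25, 36, 49 → 64.
Second component — perfect squares: 3², 4², 5², …: 9, 16, 25, 36, 49, 64 → 81.
Combining the parts gives <64; 81>.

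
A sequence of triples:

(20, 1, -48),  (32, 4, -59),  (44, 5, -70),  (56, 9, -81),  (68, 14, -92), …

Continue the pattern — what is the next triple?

For the first slot, +12 each step: 20, 32, 44, 56, 68 → 80.
Second slot: each term is the sum of the two before it, so 1, 4, 5, 9, 14 → 23.
Third slot goes -48, -59, -70, -81, -92 → -103 (−11 each step).
So the next triple is (80, 23, -103).

(80, 23, -103)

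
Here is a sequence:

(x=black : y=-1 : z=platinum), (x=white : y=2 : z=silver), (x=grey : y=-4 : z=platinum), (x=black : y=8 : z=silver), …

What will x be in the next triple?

white

For the x, repeats black → white → grey: black, white, grey, black → white.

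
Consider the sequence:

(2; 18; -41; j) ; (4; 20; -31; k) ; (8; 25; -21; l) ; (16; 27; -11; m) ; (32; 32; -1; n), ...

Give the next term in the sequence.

For the first entry, ×2 each step: 2, 4, 8, 16, 32 → 64.
Second entry: alternating steps +2, +5, +2, +5, …; 18, 20, 25, 27, 32 → 34.
Third entry goes -41, -31, -21, -11, -1 → 9 (+10 each step).
Letter — letters move forward 1 place in the alphabet: j, k, l, m, n → o.
So the next term is (64; 34; 9; o).

(64; 34; 9; o)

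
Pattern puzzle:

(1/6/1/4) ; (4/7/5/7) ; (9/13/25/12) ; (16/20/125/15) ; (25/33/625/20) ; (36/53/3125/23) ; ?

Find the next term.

First component: perfect squares: 1², 2², 3², …, so 1, 4, 9, 16, 25, 36 → 49.
Second component: 6, 7, 13, 20, 33, 53 → 86 (each term is the sum of the two before it).
Third component — ×5 each step: 1, 5, 25, 125, 625, 3125 → 15625.
For the fourth component, alternating steps +3, +5, +3, +5, …: 4, 7, 12, 15, 20, 23 → 28.
Putting it together: (49/86/15625/28).

(49/86/15625/28)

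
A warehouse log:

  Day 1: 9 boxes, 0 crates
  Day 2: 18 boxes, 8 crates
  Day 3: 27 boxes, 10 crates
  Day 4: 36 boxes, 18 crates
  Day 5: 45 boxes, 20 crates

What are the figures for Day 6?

54 boxes, 28 crates

Boxes: 9, 18, 27, 36, 45 → 54 (+9 each step).
Crates goes 0, 8, 10, 18, 20 → 28 (alternating steps +8, +2, +8, +2, …).
So the next record is 54 boxes, 28 crates.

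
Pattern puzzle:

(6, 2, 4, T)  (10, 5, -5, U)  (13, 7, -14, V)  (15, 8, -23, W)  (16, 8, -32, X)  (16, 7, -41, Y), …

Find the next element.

First entry: differences are 4, 3, 2, … (decreasing by 1 each time); 6, 10, 13, 15, 16, 16 → 15.
Second entry goes 2, 5, 7, 8, 8, 7 → 5 (differences are 3, 2, 1, … (decreasing by 1 each time)).
Third entry: −9 each step, so 4, -5, -14, -23, -32, -41 → -50.
Letter: T, U, V, W, X, Y → Z (letters move forward 1 place in the alphabet).
Putting it together: (15, 5, -50, Z).

(15, 5, -50, Z)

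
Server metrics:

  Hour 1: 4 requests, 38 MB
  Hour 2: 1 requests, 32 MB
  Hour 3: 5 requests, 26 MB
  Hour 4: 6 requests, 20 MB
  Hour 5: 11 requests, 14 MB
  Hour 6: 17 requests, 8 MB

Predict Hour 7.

28 requests, 2 MB

Requests — each term is the sum of the two before it: 4, 1, 5, 6, 11, 17 → 28.
MB: 38, 32, 26, 20, 14, 8 → 2 (−6 each step).
Combining the parts gives 28 requests, 2 MB.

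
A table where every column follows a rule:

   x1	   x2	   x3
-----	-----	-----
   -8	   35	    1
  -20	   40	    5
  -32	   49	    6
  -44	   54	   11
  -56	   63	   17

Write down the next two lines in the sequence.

Column x1: −12 each step; -8, -20, -32, -44, -56 → -68 → -80.
Column x2: alternating steps +5, +9, +5, +9, …; 35, 40, 49, 54, 63 → 68 → 77.
Column x3 — each term is the sum of the two before it: 1, 5, 6, 11, 17 → 28 → 45.
So the next two lines are -68  68  28 and -80  77  45.

-68  68  28; -80  77  45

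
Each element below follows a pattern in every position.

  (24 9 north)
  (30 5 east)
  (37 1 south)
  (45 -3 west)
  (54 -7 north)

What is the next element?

(64 -11 east)

For the first entry, differences are 6, 7, 8, … (increasing by 1 each time): 24, 30, 37, 45, 54 → 64.
Second entry — −4 each step: 9, 5, 1, -3, -7 → -11.
Direction goes north, east, south, west, north → east (repeats north → east → south → west).
Combining the parts gives (64 -11 east).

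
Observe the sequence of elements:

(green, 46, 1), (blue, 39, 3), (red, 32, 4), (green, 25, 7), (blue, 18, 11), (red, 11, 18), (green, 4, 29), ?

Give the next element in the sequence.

(blue, -3, 47)

Colour — repeats green → blue → red: green, blue, red, green, blue, red, green → blue.
Second entry goes 46, 39, 32, 25, 18, 11, 4 → -3 (−7 each step).
Third entry — each term is the sum of the two before it: 1, 3, 4, 7, 11, 18, 29 → 47.
So the next element is (blue, -3, 47).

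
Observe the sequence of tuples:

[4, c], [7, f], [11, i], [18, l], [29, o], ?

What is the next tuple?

[47, r]

First part: each term is the sum of the two before it, so 4, 7, 11, 18, 29 → 47.
Letter: letters move forward 3 places in the alphabet; c, f, i, l, o → r.
Putting it together: [47, r].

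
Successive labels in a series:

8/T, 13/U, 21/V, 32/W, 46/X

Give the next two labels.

First component: differences are 5, 8, 11, … (increasing by 3 each time), so 8, 13, 21, 32, 46 → 63 → 83.
Letter goes T, U, V, W, X → Y → Z (letters move forward 1 place in the alphabet).
Putting the parts together: 63/Y and then 83/Z.

63/Y then 83/Z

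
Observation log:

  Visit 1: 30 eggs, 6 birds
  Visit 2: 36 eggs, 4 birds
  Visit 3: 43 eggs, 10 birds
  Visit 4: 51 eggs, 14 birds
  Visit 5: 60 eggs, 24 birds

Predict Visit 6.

70 eggs, 38 birds

Eggs — differences are 6, 7, 8, … (increasing by 1 each time): 30, 36, 43, 51, 60 → 70.
Birds — each term is the sum of the two before it: 6, 4, 10, 14, 24 → 38.
So the next line is 70 eggs, 38 birds.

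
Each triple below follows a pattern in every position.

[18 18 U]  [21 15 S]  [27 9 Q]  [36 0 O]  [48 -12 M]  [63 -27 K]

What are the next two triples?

First slot goes 18, 21, 27, 36, 48, 63 → 81 → 102 (differences are 3, 6, 9, … (increasing by 3 each time)).
For the second slot, together with the first slot always sums to 36: 18, 15, 9, 0, -12, -27 → -45 → -66.
Letter goes U, S, Q, O, M, K → I → G (letters move back 2 places in the alphabet).
So the next two triples are [81 -45 I] and [102 -66 G].

[81 -45 I], [102 -66 G]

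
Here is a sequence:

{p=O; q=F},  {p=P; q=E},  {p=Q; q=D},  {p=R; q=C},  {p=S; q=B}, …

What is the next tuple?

P: O, P, Q, R, S → T (letters move forward 1 place in the alphabet).
Q: F, E, D, C, B → A (letters move back 1 place in the alphabet).
So the next tuple is {p=T; q=A}.

{p=T; q=A}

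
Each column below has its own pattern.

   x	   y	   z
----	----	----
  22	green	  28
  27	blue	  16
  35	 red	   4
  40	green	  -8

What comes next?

Column x: alternating steps +5, +8, +5, +8, …, so 22, 27, 35, 40 → 48.
Column y — repeats green → blue → red: green, blue, red, green → blue.
For the column z, −12 each step: 28, 16, 4, -8 → -20.
So the next line is 48  blue  -20.

48  blue  -20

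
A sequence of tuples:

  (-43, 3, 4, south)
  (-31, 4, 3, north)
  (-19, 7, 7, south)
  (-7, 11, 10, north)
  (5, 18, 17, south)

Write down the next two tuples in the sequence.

For the first coordinate, +12 each step: -43, -31, -19, -7, 5 → 17 → 29.
For the second coordinate, each term is the sum of the two before it: 3, 4, 7, 11, 18 → 29 → 47.
For the third coordinate, each term is the sum of the two before it: 4, 3, 7, 10, 17 → 27 → 44.
Direction: south, north, south, north, south → north → south (alternates south ↔ north).
So the next two tuples are (17, 29, 27, north) and (29, 47, 44, south).

(17, 29, 27, north), (29, 47, 44, south)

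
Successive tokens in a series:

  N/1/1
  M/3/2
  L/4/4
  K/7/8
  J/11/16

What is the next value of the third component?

Third component: ×2 each step; 1, 2, 4, 8, 16 → 32.

32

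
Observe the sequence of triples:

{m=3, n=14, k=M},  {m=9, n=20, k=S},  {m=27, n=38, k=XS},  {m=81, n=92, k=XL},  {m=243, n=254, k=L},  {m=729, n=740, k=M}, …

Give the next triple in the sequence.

{m=2187, n=2198, k=S}

For the m, ×3 each step: 3, 9, 27, 81, 243, 729 → 2187.
For the n, always 11 more than the m: 14, 20, 38, 92, 254, 740 → 2198.
For the k, repeats M → S → XS → XL → L: M, S, XS, XL, L, M → S.
So the next triple is {m=2187, n=2198, k=S}.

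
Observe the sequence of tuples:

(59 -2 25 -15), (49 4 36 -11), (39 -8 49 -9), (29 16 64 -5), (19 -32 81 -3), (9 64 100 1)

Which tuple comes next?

(-1 -128 121 3)

First entry goes 59, 49, 39, 29, 19, 9 → -1 (−10 each step).
Second entry: -2, 4, -8, 16, -32, 64 → -128 (×(-2) each step).
Third entry: perfect squares: 5², 6², 7², …, so 25, 36, 49, 64, 81, 100 → 121.
Fourth entry: alternating steps +4, +2, +4, +2, …; -15, -11, -9, -5, -3, 1 → 3.
Putting it together: (-1 -128 121 3).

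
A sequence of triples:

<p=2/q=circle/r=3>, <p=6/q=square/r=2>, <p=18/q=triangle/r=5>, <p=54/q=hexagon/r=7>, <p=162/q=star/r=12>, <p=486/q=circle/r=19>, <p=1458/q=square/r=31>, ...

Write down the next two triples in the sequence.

For the p, ×3 each step: 2, 6, 18, 54, 162, 486, 1458 → 4374 → 13122.
Q: circle, square, triangle, hexagon, star, circle, square → triangle → hexagon (repeats circle → square → triangle → hexagon → star).
R — each term is the sum of the two before it: 3, 2, 5, 7, 12, 19, 31 → 50 → 81.
Putting the parts together: <p=4374/q=triangle/r=50> and then <p=13122/q=hexagon/r=81>.

<p=4374/q=triangle/r=50>, <p=13122/q=hexagon/r=81>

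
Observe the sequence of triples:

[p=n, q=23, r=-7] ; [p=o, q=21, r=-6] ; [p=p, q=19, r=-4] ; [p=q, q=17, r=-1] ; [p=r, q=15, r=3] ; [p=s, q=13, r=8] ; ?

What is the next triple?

[p=t, q=11, r=14]

P: letters move forward 1 place in the alphabet; n, o, p, q, r, s → t.
Q: −2 each step, so 23, 21, 19, 17, 15, 13 → 11.
R: -7, -6, -4, -1, 3, 8 → 14 (differences are 1, 2, 3, … (increasing by 1 each time)).
So the next triple is [p=t, q=11, r=14].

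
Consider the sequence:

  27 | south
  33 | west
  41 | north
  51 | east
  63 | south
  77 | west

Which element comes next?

93 | north

First entry: differences are 6, 8, 10, … (increasing by 2 each time), so 27, 33, 41, 51, 63, 77 → 93.
Direction: repeats south → west → north → east; south, west, north, east, south, west → north.
Combining the parts gives 93 | north.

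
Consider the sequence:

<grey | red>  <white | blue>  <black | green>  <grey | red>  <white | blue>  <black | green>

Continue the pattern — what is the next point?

<grey | red>

For the shade, repeats grey → white → black: grey, white, black, grey, white, black → grey.
Colour: repeats red → blue → green, so red, blue, green, red, blue, green → red.
Putting it together: <grey | red>.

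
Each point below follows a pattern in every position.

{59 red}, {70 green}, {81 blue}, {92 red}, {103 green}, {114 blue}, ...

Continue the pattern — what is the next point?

First entry: +11 each step; 59, 70, 81, 92, 103, 114 → 125.
Colour — repeats red → green → blue: red, green, blue, red, green, blue → red.
Putting it together: {125 red}.

{125 red}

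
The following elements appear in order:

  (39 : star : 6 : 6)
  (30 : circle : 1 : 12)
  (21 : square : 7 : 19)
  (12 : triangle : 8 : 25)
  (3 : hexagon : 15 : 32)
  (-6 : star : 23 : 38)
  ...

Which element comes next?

(-15 : circle : 38 : 45)

First value: −9 each step; 39, 30, 21, 12, 3, -6 → -15.
Shape: star, circle, square, triangle, hexagon, star → circle (repeats star → circle → square → triangle → hexagon).
Third value: 6, 1, 7, 8, 15, 23 → 38 (each term is the sum of the two before it).
Fourth value — alternating steps +6, +7, +6, +7, …: 6, 12, 19, 25, 32, 38 → 45.
So the next element is (-15 : circle : 38 : 45).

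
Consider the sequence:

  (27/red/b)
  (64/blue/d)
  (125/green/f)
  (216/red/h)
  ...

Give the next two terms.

(343/blue/j), (512/green/l)

First entry: 27, 64, 125, 216 → 343 → 512 (perfect cubes: 3³, 4³, 5³, …).
Colour: repeats red → blue → green, so red, blue, green, red → blue → green.
Letter: letters move forward 2 places in the alphabet; b, d, f, h → j → l.
Putting the parts together: (343/blue/j) and then (512/green/l).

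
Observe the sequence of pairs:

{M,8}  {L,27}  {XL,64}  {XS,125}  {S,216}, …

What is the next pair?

{M,343}

Size: M, L, XL, XS, S → M (runs through clothing sizes XS→XL).
Second value goes 8, 27, 64, 125, 216 → 343 (perfect cubes: 2³, 3³, 4³, …).
So the next pair is {M,343}.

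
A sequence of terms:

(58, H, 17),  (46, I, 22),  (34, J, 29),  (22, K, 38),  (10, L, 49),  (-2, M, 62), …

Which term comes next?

(-14, N, 77)

First slot: 58, 46, 34, 22, 10, -2 → -14 (−12 each step).
Letter: letters move forward 1 place in the alphabet; H, I, J, K, L, M → N.
Third slot: differences are 5, 7, 9, … (increasing by 2 each time); 17, 22, 29, 38, 49, 62 → 77.
So the next term is (-14, N, 77).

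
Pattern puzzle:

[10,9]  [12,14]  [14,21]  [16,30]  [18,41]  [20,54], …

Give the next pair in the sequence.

[22,69]

First slot: +2 each step, so 10, 12, 14, 16, 18, 20 → 22.
Second slot: differences are 5, 7, 9, … (increasing by 2 each time), so 9, 14, 21, 30, 41, 54 → 69.
So the next pair is [22,69].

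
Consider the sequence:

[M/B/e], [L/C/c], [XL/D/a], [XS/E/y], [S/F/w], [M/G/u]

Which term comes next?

[L/H/s]

Size goes M, L, XL, XS, S, M → L (repeats M → L → XL → XS → S).
First letter goes B, C, D, E, F, G → H (letters move forward 1 place in the alphabet).
For the second letter, letters move back 2 places in the alphabet, wrapping A→Z: e, c, a, y, w, u → s.
Putting it together: [L/H/s].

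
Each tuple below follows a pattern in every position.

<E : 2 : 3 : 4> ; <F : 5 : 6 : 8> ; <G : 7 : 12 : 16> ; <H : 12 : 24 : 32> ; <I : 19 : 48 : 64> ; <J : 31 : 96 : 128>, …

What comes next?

<K : 50 : 192 : 256>

Letter goes E, F, G, H, I, J → K (letters move forward 1 place in the alphabet).
Second component goes 2, 5, 7, 12, 19, 31 → 50 (each term is the sum of the two before it).
Third component: ×2 each step, so 3, 6, 12, 24, 48, 96 → 192.
Fourth component: 4, 8, 16, 32, 64, 128 → 256 (×2 each step).
Putting it together: <K : 50 : 192 : 256>.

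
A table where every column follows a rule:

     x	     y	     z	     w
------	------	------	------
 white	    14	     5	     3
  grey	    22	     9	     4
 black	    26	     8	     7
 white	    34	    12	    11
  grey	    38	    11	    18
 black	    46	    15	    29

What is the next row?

white  50  14  47

Column x — repeats white → grey → black: white, grey, black, white, grey, black → white.
For the column y, alternating steps +8, +4, +8, +4, …: 14, 22, 26, 34, 38, 46 → 50.
Column z goes 5, 9, 8, 12, 11, 15 → 14 (alternating steps +4, −1, +4, −1, …).
For the column w, each term is the sum of the two before it: 3, 4, 7, 11, 18, 29 → 47.
Combining the parts gives white  50  14  47.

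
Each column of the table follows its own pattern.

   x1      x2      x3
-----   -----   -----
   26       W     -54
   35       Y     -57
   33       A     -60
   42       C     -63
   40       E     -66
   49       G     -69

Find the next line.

Column x1: alternating steps +9, −2, +9, −2, …, so 26, 35, 33, 42, 40, 49 → 47.
Column x2: letters move forward 2 places in the alphabet, wrapping Z→A; W, Y, A, C, E, G → I.
For the column x3, −3 each step: -54, -57, -60, -63, -66, -69 → -72.
So the next line is 47  I  -72.

47  I  -72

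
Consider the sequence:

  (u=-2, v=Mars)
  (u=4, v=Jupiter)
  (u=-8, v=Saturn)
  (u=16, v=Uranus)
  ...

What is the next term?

For the u, ×(-2) each step: -2, 4, -8, 16 → -32.
V — runs through the planets Mercury→Neptune: Mars, Jupiter, Saturn, Uranus → Neptune.
Combining the parts gives (u=-32, v=Neptune).

(u=-32, v=Neptune)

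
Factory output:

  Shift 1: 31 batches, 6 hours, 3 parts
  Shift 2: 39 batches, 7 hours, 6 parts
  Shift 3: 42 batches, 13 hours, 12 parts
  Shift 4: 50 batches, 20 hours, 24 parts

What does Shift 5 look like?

53 batches, 33 hours, 48 parts

Batches — alternating steps +8, +3, +8, +3, …: 31, 39, 42, 50 → 53.
Hours: 6, 7, 13, 20 → 33 (each term is the sum of the two before it).
Parts: ×2 each step, so 3, 6, 12, 24 → 48.
Combining the parts gives 53 batches, 33 hours, 48 parts.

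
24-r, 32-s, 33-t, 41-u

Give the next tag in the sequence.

42-v

First component — alternating steps +8, +1, +8, +1, …: 24, 32, 33, 41 → 42.
For the letter, letters move forward 1 place in the alphabet: r, s, t, u → v.
So the next tag is 42-v.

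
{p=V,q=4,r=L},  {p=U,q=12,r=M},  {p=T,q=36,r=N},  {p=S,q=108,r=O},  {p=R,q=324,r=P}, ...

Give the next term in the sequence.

P: letters move back 1 place in the alphabet; V, U, T, S, R → Q.
Q: 4, 12, 36, 108, 324 → 972 (×3 each step).
For the r, letters move forward 1 place in the alphabet: L, M, N, O, P → Q.
Putting it together: {p=Q,q=972,r=Q}.

{p=Q,q=972,r=Q}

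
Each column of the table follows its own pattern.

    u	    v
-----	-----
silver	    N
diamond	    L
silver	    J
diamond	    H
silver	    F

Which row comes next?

diamond  D

Column u goes silver, diamond, silver, diamond, silver → diamond (alternates silver ↔ diamond).
Column v: letters move back 2 places in the alphabet, so N, L, J, H, F → D.
Combining the parts gives diamond  D.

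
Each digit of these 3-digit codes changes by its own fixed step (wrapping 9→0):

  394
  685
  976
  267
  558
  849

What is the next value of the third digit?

Third digit: +1 each step, mod 10, so 4, 5, 6, 7, 8, 9 → 0.

0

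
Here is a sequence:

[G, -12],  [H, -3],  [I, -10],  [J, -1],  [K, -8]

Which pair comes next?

Letter: letters move forward 1 place in the alphabet; G, H, I, J, K → L.
For the second value, alternating steps +9, −7, +9, −7, …: -12, -3, -10, -1, -8 → 1.
So the next pair is [L, 1].

[L, 1]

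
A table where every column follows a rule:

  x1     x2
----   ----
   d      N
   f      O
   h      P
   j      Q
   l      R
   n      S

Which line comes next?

p  T

For the column x1, letters move forward 2 places in the alphabet: d, f, h, j, l, n → p.
Column x2: letters move forward 1 place in the alphabet; N, O, P, Q, R, S → T.
Combining the parts gives p  T.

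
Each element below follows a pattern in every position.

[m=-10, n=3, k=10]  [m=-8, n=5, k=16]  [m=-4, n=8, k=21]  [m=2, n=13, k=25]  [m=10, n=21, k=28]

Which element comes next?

For the m, differences are 2, 4, 6, … (increasing by 2 each time): -10, -8, -4, 2, 10 → 20.
N goes 3, 5, 8, 13, 21 → 34 (each term is the sum of the two before it).
K: differences are 6, 5, 4, … (decreasing by 1 each time), so 10, 16, 21, 25, 28 → 30.
So the next element is [m=20, n=34, k=30].

[m=20, n=34, k=30]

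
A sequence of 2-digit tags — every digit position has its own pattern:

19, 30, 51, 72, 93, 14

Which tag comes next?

35

First digit goes 1, 3, 5, 7, 9, 1 → 3 (+2 each step, mod 10).
Second digit: +1 each step, mod 10, so 9, 0, 1, 2, 3, 4 → 5.
Putting it together: 35.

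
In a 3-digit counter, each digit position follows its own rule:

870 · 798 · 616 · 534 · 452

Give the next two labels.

First digit goes 8, 7, 6, 5, 4 → 3 → 2 (−1 each step, mod 10).
Second digit: +2 each step, mod 10, so 7, 9, 1, 3, 5 → 7 → 9.
Third digit: −2 each step, mod 10; 0, 8, 6, 4, 2 → 0 → 8.
So the next two labels are 370 and 298.

370 then 298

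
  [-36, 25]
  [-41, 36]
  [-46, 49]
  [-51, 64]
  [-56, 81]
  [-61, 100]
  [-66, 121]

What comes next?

For the first entry, −5 each step: -36, -41, -46, -51, -56, -61, -66 → -71.
Second entry: perfect squares: 5², 6², 7², …, so 25, 36, 49, 64, 81, 100, 121 → 144.
Putting it together: [-71, 144].

[-71, 144]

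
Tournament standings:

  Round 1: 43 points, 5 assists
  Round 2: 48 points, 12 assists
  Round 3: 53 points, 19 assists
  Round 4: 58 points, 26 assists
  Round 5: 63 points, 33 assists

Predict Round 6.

68 points, 40 assists

Points goes 43, 48, 53, 58, 63 → 68 (+5 each step).
Assists goes 5, 12, 19, 26, 33 → 40 (+7 each step).
Combining the parts gives 68 points, 40 assists.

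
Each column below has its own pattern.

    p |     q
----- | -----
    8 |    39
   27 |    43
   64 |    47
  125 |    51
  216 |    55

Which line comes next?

Column p — perfect cubes: 2³, 3³, 4³, …: 8, 27, 64, 125, 216 → 343.
Column q: +4 each step; 39, 43, 47, 51, 55 → 59.
Combining the parts gives 343  59.

343  59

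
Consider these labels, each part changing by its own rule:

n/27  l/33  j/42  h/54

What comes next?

Letter: letters move back 2 places in the alphabet, so n, l, j, h → f.
Second component: differences are 6, 9, 12, … (increasing by 3 each time), so 27, 33, 42, 54 → 69.
Combining the parts gives f/69.

f/69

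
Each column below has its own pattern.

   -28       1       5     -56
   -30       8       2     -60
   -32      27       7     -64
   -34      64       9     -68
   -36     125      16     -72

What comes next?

-38  216  25  -76

First component: −2 each step, so -28, -30, -32, -34, -36 → -38.
Second component goes 1, 8, 27, 64, 125 → 216 (perfect cubes: 1³, 2³, 3³, …).
Third component: each term is the sum of the two before it; 5, 2, 7, 9, 16 → 25.
Fourth component: always 2 × the first component; -56, -60, -64, -68, -72 → -76.
Combining the parts gives -38  216  25  -76.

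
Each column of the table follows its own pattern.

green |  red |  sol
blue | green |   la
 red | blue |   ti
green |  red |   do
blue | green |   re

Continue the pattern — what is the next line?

For the first colour, repeats green → blue → red: green, blue, red, green, blue → red.
Second colour — repeats red → green → blue: red, green, blue, red, green → blue.
Note: sol, la, ti, do, re → mi (runs through the solfège scale do→ti).
So the next line is red  blue  mi.

red  blue  mi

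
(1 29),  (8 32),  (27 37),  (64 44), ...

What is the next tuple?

First value — perfect cubes: 1³, 2³, 3³, …: 1, 8, 27, 64 → 125.
Second value: differences are 3, 5, 7, … (increasing by 2 each time); 29, 32, 37, 44 → 53.
Combining the parts gives (125 53).

(125 53)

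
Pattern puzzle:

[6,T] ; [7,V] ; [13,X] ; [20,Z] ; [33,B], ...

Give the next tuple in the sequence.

[53,D]

First slot: each term is the sum of the two before it, so 6, 7, 13, 20, 33 → 53.
For the letter, letters move forward 2 places in the alphabet, wrapping Z→A: T, V, X, Z, B → D.
Combining the parts gives [53,D].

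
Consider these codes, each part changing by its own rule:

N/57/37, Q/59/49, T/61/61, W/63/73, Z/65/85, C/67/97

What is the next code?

F/69/109

Letter goes N, Q, T, W, Z, C → F (letters move forward 3 places in the alphabet, wrapping Z→A).
Second component: +2 each step, so 57, 59, 61, 63, 65, 67 → 69.
For the third component, +12 each step: 37, 49, 61, 73, 85, 97 → 109.
So the next code is F/69/109.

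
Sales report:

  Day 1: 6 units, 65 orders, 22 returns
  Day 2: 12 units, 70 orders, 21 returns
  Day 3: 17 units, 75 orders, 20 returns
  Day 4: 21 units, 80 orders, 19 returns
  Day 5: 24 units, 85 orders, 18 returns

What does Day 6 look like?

26 units, 90 orders, 17 returns

Units goes 6, 12, 17, 21, 24 → 26 (differences are 6, 5, 4, … (decreasing by 1 each time)).
Orders: +5 each step; 65, 70, 75, 80, 85 → 90.
Returns: 22, 21, 20, 19, 18 → 17 (−1 each step).
Putting it together: 26 units, 90 orders, 17 returns.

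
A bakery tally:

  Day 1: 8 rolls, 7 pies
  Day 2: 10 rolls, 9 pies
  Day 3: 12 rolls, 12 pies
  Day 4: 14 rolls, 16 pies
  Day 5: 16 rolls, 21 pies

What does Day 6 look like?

18 rolls, 27 pies

Rolls goes 8, 10, 12, 14, 16 → 18 (+2 each step).
Pies — differences are 2, 3, 4, … (increasing by 1 each time): 7, 9, 12, 16, 21 → 27.
So the next record is 18 rolls, 27 pies.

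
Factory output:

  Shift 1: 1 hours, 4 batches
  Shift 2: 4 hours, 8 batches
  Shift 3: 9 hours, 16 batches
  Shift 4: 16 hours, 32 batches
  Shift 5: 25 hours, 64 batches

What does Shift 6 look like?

36 hours, 128 batches

For the hours, perfect squares: 1², 2², 3², …: 1, 4, 9, 16, 25 → 36.
Batches goes 4, 8, 16, 32, 64 → 128 (×2 each step).
Putting it together: 36 hours, 128 batches.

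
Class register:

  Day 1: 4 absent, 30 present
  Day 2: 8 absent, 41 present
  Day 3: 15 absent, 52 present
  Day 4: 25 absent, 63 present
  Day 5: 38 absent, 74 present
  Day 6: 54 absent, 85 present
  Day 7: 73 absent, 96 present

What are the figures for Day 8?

Absent: differences are 4, 7, 10, … (increasing by 3 each time), so 4, 8, 15, 25, 38, 54, 73 → 95.
Present: +11 each step, so 30, 41, 52, 63, 74, 85, 96 → 107.
Combining the parts gives 95 absent, 107 present.

95 absent, 107 present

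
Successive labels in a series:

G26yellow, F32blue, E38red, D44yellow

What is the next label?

C50blue

Letter: letters move back 1 place in the alphabet, so G, F, E, D → C.
Second component: +6 each step; 26, 32, 38, 44 → 50.
Colour: repeats yellow → blue → red, so yellow, blue, red, yellow → blue.
Combining the parts gives C50blue.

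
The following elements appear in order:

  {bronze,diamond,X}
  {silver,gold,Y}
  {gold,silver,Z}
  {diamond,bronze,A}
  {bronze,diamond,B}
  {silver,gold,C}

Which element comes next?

{gold,silver,D}

First rank goes bronze, silver, gold, diamond, bronze, silver → gold (repeats bronze → silver → gold → diamond).
Second rank goes diamond, gold, silver, bronze, diamond, gold → silver (repeats diamond → gold → silver → bronze).
Letter goes X, Y, Z, A, B, C → D (letters move forward 1 place in the alphabet, wrapping Z→A).
So the next element is {gold,silver,D}.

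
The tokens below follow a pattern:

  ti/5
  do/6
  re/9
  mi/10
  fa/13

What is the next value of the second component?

Second component: alternating steps +1, +3, +1, +3, …; 5, 6, 9, 10, 13 → 14.

14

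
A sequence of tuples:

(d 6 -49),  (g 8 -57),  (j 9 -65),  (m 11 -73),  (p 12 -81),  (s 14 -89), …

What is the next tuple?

Letter: d, g, j, m, p, s → v (letters move forward 3 places in the alphabet).
For the second value, alternating steps +2, +1, +2, +1, …: 6, 8, 9, 11, 12, 14 → 15.
Third value: −8 each step; -49, -57, -65, -73, -81, -89 → -97.
So the next tuple is (v 15 -97).

(v 15 -97)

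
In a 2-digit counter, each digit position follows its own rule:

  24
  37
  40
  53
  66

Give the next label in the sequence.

For the first digit, +1 each step, mod 10: 2, 3, 4, 5, 6 → 7.
Second digit: 4, 7, 0, 3, 6 → 9 (+3 each step, mod 10).
So the next label is 79.

79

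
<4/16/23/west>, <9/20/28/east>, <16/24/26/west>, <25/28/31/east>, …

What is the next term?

<36/32/29/west>

First value — perfect squares: 2², 3², 4², …: 4, 9, 16, 25 → 36.
Second value: 16, 20, 24, 28 → 32 (+4 each step).
Third value goes 23, 28, 26, 31 → 29 (alternating steps +5, −2, +5, −2, …).
For the direction, alternates west ↔ east: west, east, west, east → west.
So the next term is <36/32/29/west>.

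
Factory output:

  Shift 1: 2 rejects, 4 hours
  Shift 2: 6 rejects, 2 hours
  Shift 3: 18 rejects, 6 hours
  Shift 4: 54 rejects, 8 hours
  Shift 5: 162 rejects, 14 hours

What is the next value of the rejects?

486

Rejects: ×3 each step, so 2, 6, 18, 54, 162 → 486.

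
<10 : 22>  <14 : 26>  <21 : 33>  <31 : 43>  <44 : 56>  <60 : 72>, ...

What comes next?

First value — differences are 4, 7, 10, … (increasing by 3 each time): 10, 14, 21, 31, 44, 60 → 79.
Second value: always 12 more than the first value, so 22, 26, 33, 43, 56, 72 → 91.
Putting it together: <79 : 91>.

<79 : 91>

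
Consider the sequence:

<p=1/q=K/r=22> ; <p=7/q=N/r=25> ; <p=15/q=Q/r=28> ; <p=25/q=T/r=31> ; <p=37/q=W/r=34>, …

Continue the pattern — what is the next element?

<p=51/q=Z/r=37>

P: 1, 7, 15, 25, 37 → 51 (differences are 6, 8, 10, … (increasing by 2 each time)).
Q: K, N, Q, T, W → Z (letters move forward 3 places in the alphabet).
R: 22, 25, 28, 31, 34 → 37 (+3 each step).
Putting it together: <p=51/q=Z/r=37>.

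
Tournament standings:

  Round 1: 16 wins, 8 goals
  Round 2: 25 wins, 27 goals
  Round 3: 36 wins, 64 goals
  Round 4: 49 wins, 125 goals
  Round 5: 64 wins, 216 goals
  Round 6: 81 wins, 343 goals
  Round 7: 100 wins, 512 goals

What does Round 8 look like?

Wins: 16, 25, 36, 49, 64, 81, 100 → 121 (perfect squares: 4², 5², 6², …).
Goals goes 8, 27, 64, 125, 216, 343, 512 → 729 (perfect cubes: 2³, 3³, 4³, …).
Combining the parts gives 121 wins, 729 goals.

121 wins, 729 goals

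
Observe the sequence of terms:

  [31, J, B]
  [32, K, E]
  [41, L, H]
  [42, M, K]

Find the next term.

[51, N, N]

First coordinate goes 31, 32, 41, 42 → 51 (alternating steps +1, +9, +1, +9, …).
First letter — letters move forward 1 place in the alphabet: J, K, L, M → N.
Second letter — letters move forward 3 places in the alphabet: B, E, H, K → N.
Combining the parts gives [51, N, N].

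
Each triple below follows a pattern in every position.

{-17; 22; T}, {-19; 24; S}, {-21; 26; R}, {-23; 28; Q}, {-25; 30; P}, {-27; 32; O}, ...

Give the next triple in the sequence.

First component — −2 each step: -17, -19, -21, -23, -25, -27 → -29.
Second component: together with the first component always sums to 5, so 22, 24, 26, 28, 30, 32 → 34.
For the letter, letters move back 1 place in the alphabet: T, S, R, Q, P, O → N.
Putting it together: {-29; 34; N}.

{-29; 34; N}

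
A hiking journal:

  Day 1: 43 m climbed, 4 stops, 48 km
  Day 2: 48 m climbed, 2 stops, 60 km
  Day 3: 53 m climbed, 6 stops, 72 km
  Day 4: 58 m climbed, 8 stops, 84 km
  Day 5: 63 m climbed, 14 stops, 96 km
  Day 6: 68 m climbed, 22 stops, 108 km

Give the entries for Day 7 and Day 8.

M climbed: +5 each step, so 43, 48, 53, 58, 63, 68 → 73 → 78.
Stops: each term is the sum of the two before it, so 4, 2, 6, 8, 14, 22 → 36 → 58.
Km — +12 each step: 48, 60, 72, 84, 96, 108 → 120 → 132.
So the next two records are 73 m climbed, 36 stops, 120 km and 78 m climbed, 58 stops, 132 km.

73 m climbed, 36 stops, 120 km; 78 m climbed, 58 stops, 132 km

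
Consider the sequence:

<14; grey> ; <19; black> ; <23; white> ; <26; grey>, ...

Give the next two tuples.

<28; black>, <29; white>

First entry: differences are 5, 4, 3, … (decreasing by 1 each time); 14, 19, 23, 26 → 28 → 29.
Shade: grey, black, white, grey → black → white (repeats grey → black → white).
Putting the parts together: <28; black> and then <29; white>.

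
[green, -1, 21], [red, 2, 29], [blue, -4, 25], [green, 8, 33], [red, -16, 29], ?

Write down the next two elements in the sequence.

[blue, 32, 37], [green, -64, 33]

Colour: green, red, blue, green, red → blue → green (repeats green → red → blue).
Second coordinate: ×(-2) each step, so -1, 2, -4, 8, -16 → 32 → -64.
Third coordinate — alternating steps +8, −4, +8, −4, …: 21, 29, 25, 33, 29 → 37 → 33.
Putting the parts together: [blue, 32, 37] and then [green, -64, 33].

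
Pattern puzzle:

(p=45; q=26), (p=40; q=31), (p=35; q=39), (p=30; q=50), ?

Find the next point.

P: 45, 40, 35, 30 → 25 (−5 each step).
Q goes 26, 31, 39, 50 → 64 (differences are 5, 8, 11, … (increasing by 3 each time)).
Combining the parts gives (p=25; q=64).

(p=25; q=64)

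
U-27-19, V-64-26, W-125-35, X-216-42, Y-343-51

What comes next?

Z-512-58

Letter goes U, V, W, X, Y → Z (letters move forward 1 place in the alphabet).
Second component: perfect cubes: 3³, 4³, 5³, …, so 27, 64, 125, 216, 343 → 512.
Third component: alternating steps +7, +9, +7, +9, …; 19, 26, 35, 42, 51 → 58.
Putting it together: Z-512-58.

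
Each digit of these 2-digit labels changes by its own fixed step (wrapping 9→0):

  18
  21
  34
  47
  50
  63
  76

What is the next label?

89

First digit: +1 each step, mod 10; 1, 2, 3, 4, 5, 6, 7 → 8.
Second digit: +3 each step, mod 10; 8, 1, 4, 7, 0, 3, 6 → 9.
Combining the parts gives 89.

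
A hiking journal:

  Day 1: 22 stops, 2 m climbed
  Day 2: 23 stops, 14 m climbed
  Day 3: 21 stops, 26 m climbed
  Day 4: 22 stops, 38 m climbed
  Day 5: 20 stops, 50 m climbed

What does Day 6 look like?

Stops: 22, 23, 21, 22, 20 → 21 (alternating steps +1, −2, +1, −2, …).
M climbed goes 2, 14, 26, 38, 50 → 62 (+12 each step).
Putting it together: 21 stops, 62 m climbed.

21 stops, 62 m climbed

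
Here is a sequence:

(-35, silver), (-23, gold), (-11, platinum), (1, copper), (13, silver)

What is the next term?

First component: +12 each step, so -35, -23, -11, 1, 13 → 25.
Metal: repeats silver → gold → platinum → copper, so silver, gold, platinum, copper, silver → gold.
Combining the parts gives (25, gold).

(25, gold)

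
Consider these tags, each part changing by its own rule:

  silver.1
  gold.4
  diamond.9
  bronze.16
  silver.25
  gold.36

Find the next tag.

diamond.49

Rank: repeats silver → gold → diamond → bronze, so silver, gold, diamond, bronze, silver, gold → diamond.
Second component: 1, 4, 9, 16, 25, 36 → 49 (perfect squares: 1², 2², 3², …).
So the next tag is diamond.49.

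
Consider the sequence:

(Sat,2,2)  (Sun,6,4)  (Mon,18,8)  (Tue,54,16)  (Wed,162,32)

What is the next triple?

(Thu,486,64)

Day goes Sat, Sun, Mon, Tue, Wed → Thu (runs through the weekdays Mon→Sun).
For the second entry, ×3 each step: 2, 6, 18, 54, 162 → 486.
Third entry — ×2 each step: 2, 4, 8, 16, 32 → 64.
So the next triple is (Thu,486,64).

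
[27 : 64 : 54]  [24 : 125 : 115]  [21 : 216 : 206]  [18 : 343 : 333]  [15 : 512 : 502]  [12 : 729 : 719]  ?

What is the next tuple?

First slot: −3 each step, so 27, 24, 21, 18, 15, 12 → 9.
Second slot: perfect cubes: 4³, 5³, 6³, …; 64, 125, 216, 343, 512, 729 → 1000.
Third slot: always 10 less than the second slot; 54, 115, 206, 333, 502, 719 → 990.
Combining the parts gives [9 : 1000 : 990].

[9 : 1000 : 990]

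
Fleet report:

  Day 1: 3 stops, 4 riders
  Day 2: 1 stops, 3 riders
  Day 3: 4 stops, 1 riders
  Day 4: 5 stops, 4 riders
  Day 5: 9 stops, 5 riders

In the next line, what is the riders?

Stops goes 3, 1, 4, 5, 9 → 14 (each term is the sum of the two before it).
Riders: always the previous value of the stops, so 4, 3, 1, 4, 5 → 9.

9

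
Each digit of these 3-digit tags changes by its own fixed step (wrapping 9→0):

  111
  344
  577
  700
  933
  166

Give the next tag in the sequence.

399

For the first digit, +2 each step, mod 10: 1, 3, 5, 7, 9, 1 → 3.
Second digit — +3 each step, mod 10: 1, 4, 7, 0, 3, 6 → 9.
Third digit: +3 each step, mod 10; 1, 4, 7, 0, 3, 6 → 9.
Combining the parts gives 399.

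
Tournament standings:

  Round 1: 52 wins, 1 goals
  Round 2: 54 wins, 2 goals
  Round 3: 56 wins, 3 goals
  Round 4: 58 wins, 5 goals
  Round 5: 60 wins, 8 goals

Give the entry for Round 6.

Wins goes 52, 54, 56, 58, 60 → 62 (+2 each step).
Goals: each term is the sum of the two before it; 1, 2, 3, 5, 8 → 13.
So the next row is 62 wins, 13 goals.

62 wins, 13 goals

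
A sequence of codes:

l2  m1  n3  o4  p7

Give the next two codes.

q11 then r18

Letter: l, m, n, o, p → q → r (letters move forward 1 place in the alphabet).
Second component: each term is the sum of the two before it; 2, 1, 3, 4, 7 → 11 → 18.
Putting the parts together: q11 and then r18.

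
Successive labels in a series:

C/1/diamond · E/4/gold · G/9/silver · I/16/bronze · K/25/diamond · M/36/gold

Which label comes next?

Letter: letters move forward 2 places in the alphabet; C, E, G, I, K, M → O.
Second component: perfect squares: 1², 2², 3², …, so 1, 4, 9, 16, 25, 36 → 49.
Rank: repeats diamond → gold → silver → bronze; diamond, gold, silver, bronze, diamond, gold → silver.
Putting it together: O/49/silver.

O/49/silver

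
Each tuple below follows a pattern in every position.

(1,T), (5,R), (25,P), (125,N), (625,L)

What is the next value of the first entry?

First entry goes 1, 5, 25, 125, 625 → 3125 (×5 each step).

3125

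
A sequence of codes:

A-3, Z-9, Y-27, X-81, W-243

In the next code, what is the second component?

729

Second component — ×3 each step: 3, 9, 27, 81, 243 → 729.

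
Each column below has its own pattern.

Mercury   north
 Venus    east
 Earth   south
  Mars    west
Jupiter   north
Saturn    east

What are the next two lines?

Uranus  south; Neptune  west

Planet: runs through the planets Mercury→Neptune; Mercury, Venus, Earth, Mars, Jupiter, Saturn → Uranus → Neptune.
For the direction, repeats north → east → south → west: north, east, south, west, north, east → south → west.
So the next two lines are Uranus  south and Neptune  west.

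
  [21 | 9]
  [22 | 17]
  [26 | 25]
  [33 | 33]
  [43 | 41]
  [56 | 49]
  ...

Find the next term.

[72 | 57]

First entry: differences are 1, 4, 7, … (increasing by 3 each time), so 21, 22, 26, 33, 43, 56 → 72.
Second entry: +8 each step, so 9, 17, 25, 33, 41, 49 → 57.
Combining the parts gives [72 | 57].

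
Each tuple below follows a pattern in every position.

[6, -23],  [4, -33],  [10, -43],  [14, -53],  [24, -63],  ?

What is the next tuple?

First slot: 6, 4, 10, 14, 24 → 38 (each term is the sum of the two before it).
For the second slot, −10 each step: -23, -33, -43, -53, -63 → -73.
Putting it together: [38, -73].

[38, -73]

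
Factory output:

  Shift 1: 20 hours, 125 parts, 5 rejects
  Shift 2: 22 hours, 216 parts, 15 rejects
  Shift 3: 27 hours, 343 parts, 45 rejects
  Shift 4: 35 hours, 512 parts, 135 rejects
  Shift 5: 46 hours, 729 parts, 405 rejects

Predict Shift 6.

60 hours, 1000 parts, 1215 rejects

Hours: differences are 2, 5, 8, … (increasing by 3 each time); 20, 22, 27, 35, 46 → 60.
Parts: 125, 216, 343, 512, 729 → 1000 (perfect cubes: 5³, 6³, 7³, …).
Rejects: 5, 15, 45, 135, 405 → 1215 (×3 each step).
Putting it together: 60 hours, 1000 parts, 1215 rejects.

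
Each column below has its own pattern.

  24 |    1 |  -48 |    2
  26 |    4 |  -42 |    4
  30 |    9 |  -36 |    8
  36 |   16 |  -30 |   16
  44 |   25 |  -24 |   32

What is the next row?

54  36  -18  64

First component goes 24, 26, 30, 36, 44 → 54 (differences are 2, 4, 6, … (increasing by 2 each time)).
Second component: perfect squares: 1², 2², 3², …, so 1, 4, 9, 16, 25 → 36.
Third component: +6 each step, so -48, -42, -36, -30, -24 → -18.
For the fourth component, ×2 each step: 2, 4, 8, 16, 32 → 64.
Putting it together: 54  36  -18  64.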